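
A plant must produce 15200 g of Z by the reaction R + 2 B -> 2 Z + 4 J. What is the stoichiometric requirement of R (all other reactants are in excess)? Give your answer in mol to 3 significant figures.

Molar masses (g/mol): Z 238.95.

31.8 mol

n(Z) = 15200 / 238.95 = 63.61 mol
n(R) = (1/2) × 63.61 = 31.81 mol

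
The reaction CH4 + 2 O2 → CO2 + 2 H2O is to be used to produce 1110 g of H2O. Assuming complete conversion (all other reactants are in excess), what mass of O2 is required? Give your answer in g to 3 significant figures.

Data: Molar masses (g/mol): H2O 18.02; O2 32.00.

n(H2O) = 1110 / 18.02 = 61.60 mol
n(O2) = (2/2) × 61.60 = 61.60 mol
mass = 61.60 × 32.00 = 1971 g

1970 g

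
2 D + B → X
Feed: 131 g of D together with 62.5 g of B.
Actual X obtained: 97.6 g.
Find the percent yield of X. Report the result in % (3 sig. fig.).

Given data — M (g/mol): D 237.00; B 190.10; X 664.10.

n(D) = 131.0 / 237.00 = 0.5527 mol
n(B) = 62.50 / 190.10 = 0.3288 mol
n/ν for D = 0.5527/2 = 0.2764
n/ν for B = 0.3288/1 = 0.3288
Smallest n/ν is D → limiting reagent.
theoretical n(X) = (1/2) × 0.5527 = 0.2764 mol → 183.6 g
% yield = 97.6 / 183.6 × 100 = 53.16 %

53.2 %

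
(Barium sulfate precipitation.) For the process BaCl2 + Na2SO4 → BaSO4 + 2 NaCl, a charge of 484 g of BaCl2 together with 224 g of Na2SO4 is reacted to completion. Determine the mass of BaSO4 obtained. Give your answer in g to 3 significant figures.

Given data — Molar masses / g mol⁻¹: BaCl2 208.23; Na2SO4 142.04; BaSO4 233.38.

368 g

n(BaCl2) = 484.0 / 208.23 = 2.324 mol
n(Na2SO4) = 224.0 / 142.04 = 1.577 mol
n/ν → BaCl2: 2.324, Na2SO4: 1.577; Na2SO4 is limiting.
n(BaSO4) = (1/1) × 1.577 = 1.577 mol
mass = 1.577 × 233.38 = 368.0 g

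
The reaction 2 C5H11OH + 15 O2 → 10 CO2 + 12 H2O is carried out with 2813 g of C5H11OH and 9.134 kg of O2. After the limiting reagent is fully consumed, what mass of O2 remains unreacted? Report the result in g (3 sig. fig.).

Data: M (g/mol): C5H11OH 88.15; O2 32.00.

1480 g

n(C5H11OH) = 2813 / 88.15 = 31.91 mol
n(O2) = 9.134×1000 / 32.00 = 285.4 mol
n/ν for C5H11OH = 31.91/2 = 15.96
n/ν for O2 = 285.4/15 = 19.03
Smallest n/ν is C5H11OH → limiting reagent.
O2 consumed = (15/2) × 31.91 = 239.3 mol
O2 remaining = 285.4 − 239.3 = 46.10 mol
mass = 46.10 × 32.00 = 1475 g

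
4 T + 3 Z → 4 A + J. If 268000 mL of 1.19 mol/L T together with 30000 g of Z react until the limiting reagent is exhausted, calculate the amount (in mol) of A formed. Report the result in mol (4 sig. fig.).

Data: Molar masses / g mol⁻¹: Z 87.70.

n(T) = 1.19 × 268000/1000 = 318.9 mol
n(Z) = 30000 / 87.70 = 342.1 mol
n/ν for T = 318.9/4 = 79.73
n/ν for Z = 342.1/3 = 114.0
Smallest n/ν is T → limiting reagent.
n(A) = (4/4) × 318.9 = 318.9 mol

318.9 mol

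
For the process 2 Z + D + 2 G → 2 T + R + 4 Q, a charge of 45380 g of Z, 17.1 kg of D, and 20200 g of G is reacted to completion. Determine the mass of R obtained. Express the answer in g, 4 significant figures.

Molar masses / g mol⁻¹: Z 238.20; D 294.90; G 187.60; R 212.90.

n(Z) = 45380 / 238.20 = 190.5 mol
n(D) = 17.10×1000 / 294.90 = 57.99 mol
n(G) = 20200 / 187.60 = 107.7 mol
n/ν for Z = 190.5/2 = 95.25
n/ν for D = 57.99/1 = 57.99
n/ν for G = 107.7/2 = 53.85
Smallest n/ν is G → limiting reagent.
n(R) = (1/2) × 107.7 = 53.85 mol
mass = 53.85 × 212.90 = 11460 g

11460 g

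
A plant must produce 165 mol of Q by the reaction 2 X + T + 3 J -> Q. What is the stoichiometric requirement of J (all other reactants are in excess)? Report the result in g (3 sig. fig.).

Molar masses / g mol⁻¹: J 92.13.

n(Q) = 165.0 mol
n(J) = (3/1) × 165.0 = 495.0 mol
mass = 495.0 × 92.13 = 45600 g

45600 g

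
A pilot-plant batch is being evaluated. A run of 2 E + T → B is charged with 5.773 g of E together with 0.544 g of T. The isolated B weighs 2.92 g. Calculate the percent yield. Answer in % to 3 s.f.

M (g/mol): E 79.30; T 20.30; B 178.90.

60.9 %

n(E) = 5.773 / 79.30 = 0.07280 mol
n(T) = 0.5440 / 20.30 = 0.02680 mol
n/ν for E = 0.07280/2 = 0.03640
n/ν for T = 0.02680/1 = 0.02680
Smallest n/ν is T → limiting reagent.
theoretical n(B) = (1/1) × 0.02680 = 0.02680 mol → 4.795 g
% yield = 2.92 / 4.795 × 100 = 60.90 %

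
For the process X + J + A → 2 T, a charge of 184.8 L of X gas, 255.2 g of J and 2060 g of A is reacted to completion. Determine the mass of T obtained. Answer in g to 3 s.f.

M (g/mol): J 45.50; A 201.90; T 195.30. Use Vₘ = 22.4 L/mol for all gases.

2190 g

n(X) = 184.8 / 22.4 = 8.250 mol
n(J) = 255.2 / 45.50 = 5.609 mol
n(A) = 2060 / 201.90 = 10.20 mol
n/ν for X = 8.250/1 = 8.250
n/ν for J = 5.609/1 = 5.609
n/ν for A = 10.20/1 = 10.20
Smallest n/ν is J → limiting reagent.
n(T) = (2/1) × 5.609 = 11.22 mol
mass = 11.22 × 195.30 = 2191 g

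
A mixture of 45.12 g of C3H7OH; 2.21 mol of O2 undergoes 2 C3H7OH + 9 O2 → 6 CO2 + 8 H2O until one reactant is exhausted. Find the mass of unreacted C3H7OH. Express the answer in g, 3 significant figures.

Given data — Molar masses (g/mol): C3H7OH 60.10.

n(C3H7OH) = 45.12 / 60.10 = 0.7507 mol
n(O2) = 2.210 mol
n/ν for C3H7OH = 0.7507/2 = 0.3754
n/ν for O2 = 2.210/9 = 0.2456
Smallest n/ν is O2 → limiting reagent.
C3H7OH consumed = (2/9) × 2.210 = 0.4911 mol
C3H7OH remaining = 0.7507 − 0.4911 = 0.2596 mol
mass = 0.2596 × 60.10 = 15.60 g

15.6 g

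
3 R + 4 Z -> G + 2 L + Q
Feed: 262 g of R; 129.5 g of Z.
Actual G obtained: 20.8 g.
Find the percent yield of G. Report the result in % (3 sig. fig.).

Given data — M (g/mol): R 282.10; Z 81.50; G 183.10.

n(R) = 262.0 / 282.10 = 0.9287 mol
n(Z) = 129.5 / 81.50 = 1.589 mol
n/ν for R = 0.9287/3 = 0.3096
n/ν for Z = 1.589/4 = 0.3973
Smallest n/ν is R → limiting reagent.
theoretical n(G) = (1/3) × 0.9287 = 0.3096 mol → 56.69 g
% yield = 20.8 / 56.69 × 100 = 36.69 %

36.7 %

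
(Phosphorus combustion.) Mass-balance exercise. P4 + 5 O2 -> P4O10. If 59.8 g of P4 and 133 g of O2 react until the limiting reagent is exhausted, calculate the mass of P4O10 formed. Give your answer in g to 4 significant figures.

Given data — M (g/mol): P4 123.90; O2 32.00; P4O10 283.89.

n(P4) = 59.80 / 123.90 = 0.4826 mol
n(O2) = 133.0 / 32.00 = 4.156 mol
n/ν → P4: 0.4826, O2: 0.8312; P4 is limiting.
n(P4O10) = (1/1) × 0.4826 = 0.4826 mol
mass = 0.4826 × 283.89 = 137.0 g

137.0 g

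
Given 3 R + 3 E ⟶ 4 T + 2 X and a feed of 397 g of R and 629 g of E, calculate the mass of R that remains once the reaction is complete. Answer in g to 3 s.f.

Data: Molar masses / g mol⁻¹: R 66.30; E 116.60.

n(R) = 397.0 / 66.30 = 5.988 mol
n(E) = 629.0 / 116.60 = 5.395 mol
n/ν for R = 5.988/3 = 1.996
n/ν for E = 5.395/3 = 1.798
Smallest n/ν is E → limiting reagent.
R consumed = (3/3) × 5.395 = 5.395 mol
R remaining = 5.988 − 5.395 = 0.5930 mol
mass = 0.5930 × 66.30 = 39.32 g

39.3 g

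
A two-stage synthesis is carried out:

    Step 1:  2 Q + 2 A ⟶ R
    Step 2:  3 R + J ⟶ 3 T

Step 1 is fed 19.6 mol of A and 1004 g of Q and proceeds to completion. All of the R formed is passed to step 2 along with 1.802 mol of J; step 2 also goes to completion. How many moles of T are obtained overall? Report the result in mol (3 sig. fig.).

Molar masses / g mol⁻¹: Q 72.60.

Step 1:
n(A) = 19.60 mol
n(Q) = 1004 / 72.60 = 13.83 mol
n/ν for A = 19.60/2 = 9.800
n/ν for Q = 13.83/2 = 6.915
Smallest n/ν is Q → limiting reagent.
n(R) produced = (1/2) × 13.83 = 6.915 mol
Step 2:
n(R) available = 6.915 mol
n(J) = 1.802 mol
n/ν for R = 6.915/3 = 2.305
n/ν for J = 1.802/1 = 1.802
Smallest n/ν is J → limiting reagent.
n(T) = (3/1) × 1.802 = 5.406 mol

5.41 mol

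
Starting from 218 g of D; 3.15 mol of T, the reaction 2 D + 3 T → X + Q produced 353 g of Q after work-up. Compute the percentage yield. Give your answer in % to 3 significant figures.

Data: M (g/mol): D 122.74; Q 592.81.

67.1 %

n(D) = 218.0 / 122.74 = 1.776 mol
n(T) = 3.150 mol
n/ν for D = 1.776/2 = 0.8880
n/ν for T = 3.150/3 = 1.050
Smallest n/ν is D → limiting reagent.
theoretical n(Q) = (1/2) × 1.776 = 0.8880 mol → 526.4 g
% yield = 353 / 526.4 × 100 = 67.06 %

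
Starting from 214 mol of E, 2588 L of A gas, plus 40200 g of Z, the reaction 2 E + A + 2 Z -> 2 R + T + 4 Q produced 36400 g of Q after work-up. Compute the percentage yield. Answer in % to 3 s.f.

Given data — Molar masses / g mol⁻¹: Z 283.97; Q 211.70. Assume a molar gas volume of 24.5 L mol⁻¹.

60.7 %

n(E) = 214.0 mol
n(A) = 2588 / 24.5 = 105.6 mol
n(Z) = 40200 / 283.97 = 141.6 mol
n/ν → E: 107.0, A: 105.6, Z: 70.80; Z is limiting.
theoretical n(Q) = (4/2) × 141.6 = 283.2 mol → 59950 g
% yield = 36400 / 59950 × 100 = 60.72 %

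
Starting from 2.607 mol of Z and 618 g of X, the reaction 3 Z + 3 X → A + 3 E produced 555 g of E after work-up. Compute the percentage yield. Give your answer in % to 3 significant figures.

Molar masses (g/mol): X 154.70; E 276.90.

76.9 %

n(Z) = 2.607 mol
n(X) = 618.0 / 154.70 = 3.995 mol
n/ν → Z: 0.8690, X: 1.332; Z is limiting.
theoretical n(E) = (3/3) × 2.607 = 2.607 mol → 721.9 g
% yield = 555 / 721.9 × 100 = 76.88 %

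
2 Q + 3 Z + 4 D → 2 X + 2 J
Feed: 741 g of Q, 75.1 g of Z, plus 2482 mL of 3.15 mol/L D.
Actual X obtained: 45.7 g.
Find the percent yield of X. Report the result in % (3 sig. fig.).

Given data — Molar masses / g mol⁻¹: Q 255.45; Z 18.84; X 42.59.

n(Q) = 741.0 / 255.45 = 2.901 mol
n(Z) = 75.10 / 18.84 = 3.986 mol
n(D) = 3.15 × 2482/1000 = 7.818 mol
n/ν → Q: 1.451, Z: 1.329, D: 1.955; Z is limiting.
theoretical n(X) = (2/3) × 3.986 = 2.657 mol → 113.2 g
% yield = 45.7 / 113.2 × 100 = 40.37 %

40.4 %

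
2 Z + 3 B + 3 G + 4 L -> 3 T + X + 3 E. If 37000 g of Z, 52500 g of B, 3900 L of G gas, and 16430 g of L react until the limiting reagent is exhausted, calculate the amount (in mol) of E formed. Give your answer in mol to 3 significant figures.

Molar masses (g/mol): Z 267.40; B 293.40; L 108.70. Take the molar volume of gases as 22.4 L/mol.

113 mol

n(Z) = 37000 / 267.40 = 138.4 mol
n(B) = 52500 / 293.40 = 178.9 mol
n(G) = 3900 / 22.4 = 174.1 mol
n(L) = 16430 / 108.70 = 151.1 mol
n/ν for Z = 138.4/2 = 69.20
n/ν for B = 178.9/3 = 59.63
n/ν for G = 174.1/3 = 58.03
n/ν for L = 151.1/4 = 37.78
Smallest n/ν is L → limiting reagent.
n(E) = (3/4) × 151.1 = 113.3 mol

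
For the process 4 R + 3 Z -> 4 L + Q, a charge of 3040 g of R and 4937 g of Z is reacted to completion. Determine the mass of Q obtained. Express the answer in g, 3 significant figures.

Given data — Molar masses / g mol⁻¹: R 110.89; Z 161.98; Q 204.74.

1400 g

n(R) = 3040 / 110.89 = 27.41 mol
n(Z) = 4937 / 161.98 = 30.48 mol
n/ν → R: 6.853, Z: 10.16; R is limiting.
n(Q) = (1/4) × 27.41 = 6.853 mol
mass = 6.853 × 204.74 = 1403 g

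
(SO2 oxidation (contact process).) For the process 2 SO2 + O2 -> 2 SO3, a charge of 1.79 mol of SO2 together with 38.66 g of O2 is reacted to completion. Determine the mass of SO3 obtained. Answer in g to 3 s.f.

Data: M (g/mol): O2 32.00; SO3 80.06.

n(SO2) = 1.790 mol
n(O2) = 38.66 / 32.00 = 1.208 mol
n/ν for SO2 = 1.790/2 = 0.8950
n/ν for O2 = 1.208/1 = 1.208
Smallest n/ν is SO2 → limiting reagent.
n(SO3) = (2/2) × 1.790 = 1.790 mol
mass = 1.790 × 80.06 = 143.3 g

143 g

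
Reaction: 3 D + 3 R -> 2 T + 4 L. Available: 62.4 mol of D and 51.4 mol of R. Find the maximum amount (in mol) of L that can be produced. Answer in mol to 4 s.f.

68.53 mol

n(D) = 62.40 mol
n(R) = 51.40 mol
n/ν for D = 62.40/3 = 20.80
n/ν for R = 51.40/3 = 17.13
Smallest n/ν is R → limiting reagent.
n(L) = (4/3) × 51.40 = 68.53 mol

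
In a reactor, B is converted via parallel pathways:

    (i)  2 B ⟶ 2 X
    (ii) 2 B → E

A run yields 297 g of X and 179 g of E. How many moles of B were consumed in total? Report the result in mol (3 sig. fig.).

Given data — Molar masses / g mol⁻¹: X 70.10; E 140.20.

n(X) = 297 / 70.10 = 4.237 mol
n(E) = 179 / 140.20 = 1.277 mol
n(B) via (i) = (2/2)×4.237 = 4.237 mol
n(B) via (ii) = (2/1)×1.277 = 2.554 mol
total n(B) = 4.237 + 2.554 = 6.791 mol

6.79 mol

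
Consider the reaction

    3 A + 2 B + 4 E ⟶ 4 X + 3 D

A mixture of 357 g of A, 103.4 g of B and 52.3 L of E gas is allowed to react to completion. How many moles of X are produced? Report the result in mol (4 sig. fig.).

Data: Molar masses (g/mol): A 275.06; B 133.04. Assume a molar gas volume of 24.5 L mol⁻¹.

n(A) = 357.0 / 275.06 = 1.298 mol
n(B) = 103.4 / 133.04 = 0.7772 mol
n(E) = 52.30 / 24.5 = 2.135 mol
n/ν → A: 0.4327, B: 0.3886, E: 0.5338; B is limiting.
n(X) = (4/2) × 0.7772 = 1.554 mol

1.554 mol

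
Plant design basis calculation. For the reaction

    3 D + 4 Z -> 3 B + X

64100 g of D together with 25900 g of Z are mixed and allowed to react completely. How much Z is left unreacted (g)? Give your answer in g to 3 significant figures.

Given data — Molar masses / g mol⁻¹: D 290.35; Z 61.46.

7810 g

n(D) = 64100 / 290.35 = 220.8 mol
n(Z) = 25900 / 61.46 = 421.4 mol
n/ν → D: 73.60, Z: 105.4; D is limiting.
Z consumed = (4/3) × 220.8 = 294.4 mol
Z remaining = 421.4 − 294.4 = 127.0 mol
mass = 127.0 × 61.46 = 7805 g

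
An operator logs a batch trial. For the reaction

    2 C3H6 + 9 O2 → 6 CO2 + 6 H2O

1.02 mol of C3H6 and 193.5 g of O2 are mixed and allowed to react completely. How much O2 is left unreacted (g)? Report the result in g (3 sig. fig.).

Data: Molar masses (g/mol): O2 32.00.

46.6 g

n(C3H6) = 1.020 mol
n(O2) = 193.5 / 32.00 = 6.047 mol
n/ν for C3H6 = 1.020/2 = 0.5100
n/ν for O2 = 6.047/9 = 0.6719
Smallest n/ν is C3H6 → limiting reagent.
O2 consumed = (9/2) × 1.020 = 4.590 mol
O2 remaining = 6.047 − 4.590 = 1.457 mol
mass = 1.457 × 32.00 = 46.62 g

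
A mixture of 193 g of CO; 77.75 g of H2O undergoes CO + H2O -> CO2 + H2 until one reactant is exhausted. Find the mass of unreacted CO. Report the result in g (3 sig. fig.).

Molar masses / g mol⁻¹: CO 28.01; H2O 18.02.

n(CO) = 193.0 / 28.01 = 6.890 mol
n(H2O) = 77.75 / 18.02 = 4.315 mol
n/ν → CO: 6.890, H2O: 4.315; H2O is limiting.
CO consumed = (1/1) × 4.315 = 4.315 mol
CO remaining = 6.890 − 4.315 = 2.575 mol
mass = 2.575 × 28.01 = 72.13 g

72.1 g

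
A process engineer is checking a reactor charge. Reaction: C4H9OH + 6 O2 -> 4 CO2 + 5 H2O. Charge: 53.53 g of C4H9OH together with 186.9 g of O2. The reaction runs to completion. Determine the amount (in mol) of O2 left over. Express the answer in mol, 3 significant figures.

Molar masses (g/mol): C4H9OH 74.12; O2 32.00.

1.51 mol

n(C4H9OH) = 53.53 / 74.12 = 0.7222 mol
n(O2) = 186.9 / 32.00 = 5.841 mol
n/ν → C4H9OH: 0.7222, O2: 0.9735; C4H9OH is limiting.
O2 consumed = (6/1) × 0.7222 = 4.333 mol
O2 remaining = 5.841 − 4.333 = 1.508 mol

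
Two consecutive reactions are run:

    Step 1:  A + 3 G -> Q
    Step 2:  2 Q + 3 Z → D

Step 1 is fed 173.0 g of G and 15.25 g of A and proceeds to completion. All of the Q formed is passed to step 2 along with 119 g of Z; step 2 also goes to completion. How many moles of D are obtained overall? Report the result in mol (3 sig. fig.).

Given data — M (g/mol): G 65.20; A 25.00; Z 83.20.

0.305 mol

Step 1:
n(G) = 173.0 / 65.20 = 2.653 mol
n(A) = 15.25 / 25.00 = 0.6100 mol
n/ν → G: 0.8843, A: 0.6100; A is limiting.
n(Q) produced = (1/1) × 0.6100 = 0.6100 mol
Step 2:
n(Q) available = 0.6100 mol
n(Z) = 119.0 / 83.20 = 1.430 mol
n/ν → Q: 0.3050, Z: 0.4767; Q is limiting.
n(D) = (1/2) × 0.6100 = 0.3050 mol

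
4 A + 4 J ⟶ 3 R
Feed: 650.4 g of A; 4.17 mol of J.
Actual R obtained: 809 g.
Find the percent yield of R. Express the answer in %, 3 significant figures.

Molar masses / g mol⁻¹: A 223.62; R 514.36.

72.1 %

n(A) = 650.4 / 223.62 = 2.909 mol
n(J) = 4.170 mol
n/ν → A: 0.7273, J: 1.043; A is limiting.
theoretical n(R) = (3/4) × 2.909 = 2.182 mol → 1122 g
% yield = 809 / 1122 × 100 = 72.10 %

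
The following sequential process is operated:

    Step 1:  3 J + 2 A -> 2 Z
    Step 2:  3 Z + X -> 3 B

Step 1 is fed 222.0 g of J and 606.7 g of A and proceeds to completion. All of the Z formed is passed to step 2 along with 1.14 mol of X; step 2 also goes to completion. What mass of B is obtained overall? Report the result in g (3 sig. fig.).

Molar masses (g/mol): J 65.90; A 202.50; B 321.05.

721 g

Step 1:
n(J) = 222.0 / 65.90 = 3.369 mol
n(A) = 606.7 / 202.50 = 2.996 mol
n/ν for J = 3.369/3 = 1.123
n/ν for A = 2.996/2 = 1.498
Smallest n/ν is J → limiting reagent.
n(Z) produced = (2/3) × 3.369 = 2.246 mol
Step 2:
n(Z) available = 2.246 mol
n(X) = 1.140 mol
n/ν for Z = 2.246/3 = 0.7487
n/ν for X = 1.140/1 = 1.140
Smallest n/ν is Z → limiting reagent.
n(B) = (3/3) × 2.246 = 2.246 mol
mass = 2.246 × 321.05 = 721.1 g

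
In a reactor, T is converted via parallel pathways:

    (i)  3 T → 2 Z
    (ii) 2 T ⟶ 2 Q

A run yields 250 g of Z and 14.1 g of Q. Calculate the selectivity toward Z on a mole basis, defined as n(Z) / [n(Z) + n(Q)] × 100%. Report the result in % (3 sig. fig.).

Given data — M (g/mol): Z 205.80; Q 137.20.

n(Z) = 250 / 205.80 = 1.215 mol
n(Q) = 14.1 / 137.20 = 0.1028 mol
selectivity = 1.215/(1.215+0.1028) × 100 = 92.20 %

92.2 %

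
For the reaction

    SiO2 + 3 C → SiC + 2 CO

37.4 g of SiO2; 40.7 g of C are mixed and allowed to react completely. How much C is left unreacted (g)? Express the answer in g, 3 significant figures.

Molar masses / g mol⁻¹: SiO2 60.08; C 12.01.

n(SiO2) = 37.40 / 60.08 = 0.6225 mol
n(C) = 40.70 / 12.01 = 3.389 mol
n/ν for SiO2 = 0.6225/1 = 0.6225
n/ν for C = 3.389/3 = 1.130
Smallest n/ν is SiO2 → limiting reagent.
C consumed = (3/1) × 0.6225 = 1.868 mol
C remaining = 3.389 − 1.868 = 1.521 mol
mass = 1.521 × 12.01 = 18.27 g

18.3 g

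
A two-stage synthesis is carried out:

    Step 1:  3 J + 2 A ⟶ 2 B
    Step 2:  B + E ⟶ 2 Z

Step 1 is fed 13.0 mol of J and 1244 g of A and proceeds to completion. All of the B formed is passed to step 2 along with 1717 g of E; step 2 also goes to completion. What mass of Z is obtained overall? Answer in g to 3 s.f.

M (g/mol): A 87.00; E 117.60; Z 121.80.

2110 g

Step 1:
n(J) = 13.00 mol
n(A) = 1244 / 87.00 = 14.30 mol
n/ν for J = 13.00/3 = 4.333
n/ν for A = 14.30/2 = 7.150
Smallest n/ν is J → limiting reagent.
n(B) produced = (2/3) × 13.00 = 8.667 mol
Step 2:
n(B) available = 8.667 mol
n(E) = 1717 / 117.60 = 14.60 mol
n/ν for B = 8.667/1 = 8.667
n/ν for E = 14.60/1 = 14.60
Smallest n/ν is B → limiting reagent.
n(Z) = (2/1) × 8.667 = 17.33 mol
mass = 17.33 × 121.80 = 2111 g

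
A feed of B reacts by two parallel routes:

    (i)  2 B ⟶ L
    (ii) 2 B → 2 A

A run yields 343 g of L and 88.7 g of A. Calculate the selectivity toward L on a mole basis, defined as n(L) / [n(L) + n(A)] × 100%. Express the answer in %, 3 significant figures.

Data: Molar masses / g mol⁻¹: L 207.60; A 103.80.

n(L) = 343 / 207.60 = 1.652 mol
n(A) = 88.7 / 103.80 = 0.8545 mol
selectivity = 1.652/(1.652+0.8545) × 100 = 65.91 %

65.9 %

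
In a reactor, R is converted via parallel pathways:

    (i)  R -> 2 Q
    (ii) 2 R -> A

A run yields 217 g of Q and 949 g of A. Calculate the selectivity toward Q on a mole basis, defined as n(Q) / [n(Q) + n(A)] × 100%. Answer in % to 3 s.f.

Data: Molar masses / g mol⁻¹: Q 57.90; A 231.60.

47.8 %

n(Q) = 217 / 57.90 = 3.748 mol
n(A) = 949 / 231.60 = 4.098 mol
selectivity = 3.748/(3.748+4.098) × 100 = 47.77 %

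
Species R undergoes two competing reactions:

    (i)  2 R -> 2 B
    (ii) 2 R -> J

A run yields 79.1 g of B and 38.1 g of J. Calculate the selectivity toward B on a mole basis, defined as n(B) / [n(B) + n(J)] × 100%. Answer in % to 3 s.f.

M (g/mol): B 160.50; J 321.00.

n(B) = 79.1 / 160.50 = 0.4928 mol
n(J) = 38.1 / 321.00 = 0.1187 mol
selectivity = 0.4928/(0.4928+0.1187) × 100 = 80.59 %

80.6 %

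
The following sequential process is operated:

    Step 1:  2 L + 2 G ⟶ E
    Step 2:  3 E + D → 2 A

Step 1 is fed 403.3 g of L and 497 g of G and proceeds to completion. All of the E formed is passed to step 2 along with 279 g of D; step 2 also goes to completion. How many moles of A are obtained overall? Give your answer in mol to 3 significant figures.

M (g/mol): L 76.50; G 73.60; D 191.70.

Step 1:
n(L) = 403.3 / 76.50 = 5.272 mol
n(G) = 497.0 / 73.60 = 6.753 mol
n/ν for L = 5.272/2 = 2.636
n/ν for G = 6.753/2 = 3.377
Smallest n/ν is L → limiting reagent.
n(E) produced = (1/2) × 5.272 = 2.636 mol
Step 2:
n(E) available = 2.636 mol
n(D) = 279.0 / 191.70 = 1.455 mol
n/ν for E = 2.636/3 = 0.8787
n/ν for D = 1.455/1 = 1.455
Smallest n/ν is E → limiting reagent.
n(A) = (2/3) × 2.636 = 1.757 mol

1.76 mol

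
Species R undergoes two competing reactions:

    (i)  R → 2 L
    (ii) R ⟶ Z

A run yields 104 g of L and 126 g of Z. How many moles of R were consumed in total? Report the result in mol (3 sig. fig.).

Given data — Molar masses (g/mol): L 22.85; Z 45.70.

n(L) = 104 / 22.85 = 4.551 mol
n(Z) = 126 / 45.70 = 2.757 mol
n(R) via (i) = (1/2)×4.551 = 2.276 mol
n(R) via (ii) = (1/1)×2.757 = 2.757 mol
total n(R) = 2.276 + 2.757 = 5.033 mol

5.03 mol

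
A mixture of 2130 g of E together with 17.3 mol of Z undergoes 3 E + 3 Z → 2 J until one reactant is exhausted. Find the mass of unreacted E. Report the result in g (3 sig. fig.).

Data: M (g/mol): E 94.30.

n(E) = 2130 / 94.30 = 22.59 mol
n(Z) = 17.30 mol
n/ν for E = 22.59/3 = 7.530
n/ν for Z = 17.30/3 = 5.767
Smallest n/ν is Z → limiting reagent.
E consumed = (3/3) × 17.30 = 17.30 mol
E remaining = 22.59 − 17.30 = 5.290 mol
mass = 5.290 × 94.30 = 498.8 g

499 g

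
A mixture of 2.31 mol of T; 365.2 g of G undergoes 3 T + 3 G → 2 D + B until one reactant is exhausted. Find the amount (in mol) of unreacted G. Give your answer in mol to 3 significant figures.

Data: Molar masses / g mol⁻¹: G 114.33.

0.884 mol

n(T) = 2.310 mol
n(G) = 365.2 / 114.33 = 3.194 mol
n/ν for T = 2.310/3 = 0.7700
n/ν for G = 3.194/3 = 1.065
Smallest n/ν is T → limiting reagent.
G consumed = (3/3) × 2.310 = 2.310 mol
G remaining = 3.194 − 2.310 = 0.8840 mol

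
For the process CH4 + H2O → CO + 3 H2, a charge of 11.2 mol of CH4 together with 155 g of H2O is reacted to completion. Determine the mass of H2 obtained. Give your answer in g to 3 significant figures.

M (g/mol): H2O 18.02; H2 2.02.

52.1 g

n(CH4) = 11.20 mol
n(H2O) = 155.0 / 18.02 = 8.602 mol
n/ν for CH4 = 11.20/1 = 11.20
n/ν for H2O = 8.602/1 = 8.602
Smallest n/ν is H2O → limiting reagent.
n(H2) = (3/1) × 8.602 = 25.81 mol
mass = 25.81 × 2.02 = 52.14 g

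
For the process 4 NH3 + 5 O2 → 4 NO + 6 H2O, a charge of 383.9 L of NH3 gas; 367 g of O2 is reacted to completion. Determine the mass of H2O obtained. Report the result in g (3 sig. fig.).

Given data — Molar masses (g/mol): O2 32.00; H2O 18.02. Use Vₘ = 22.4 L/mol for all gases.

n(NH3) = 383.9 / 22.4 = 17.14 mol
n(O2) = 367.0 / 32.00 = 11.47 mol
n/ν for NH3 = 17.14/4 = 4.285
n/ν for O2 = 11.47/5 = 2.294
Smallest n/ν is O2 → limiting reagent.
n(H2O) = (6/5) × 11.47 = 13.76 mol
mass = 13.76 × 18.02 = 248.0 g

248 g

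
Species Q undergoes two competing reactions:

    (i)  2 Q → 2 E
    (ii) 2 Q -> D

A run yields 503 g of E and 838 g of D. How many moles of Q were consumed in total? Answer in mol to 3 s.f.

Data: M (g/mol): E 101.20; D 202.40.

13.3 mol

n(E) = 503 / 101.20 = 4.970 mol
n(D) = 838 / 202.40 = 4.140 mol
n(Q) via (i) = (2/2)×4.970 = 4.970 mol
n(Q) via (ii) = (2/1)×4.140 = 8.280 mol
total n(Q) = 4.970 + 8.280 = 13.25 mol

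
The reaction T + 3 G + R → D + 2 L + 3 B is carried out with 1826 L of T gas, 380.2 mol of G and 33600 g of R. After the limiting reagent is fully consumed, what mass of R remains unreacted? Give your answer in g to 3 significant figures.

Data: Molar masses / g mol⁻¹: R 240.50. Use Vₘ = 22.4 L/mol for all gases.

n(T) = 1826 / 22.4 = 81.52 mol
n(G) = 380.2 mol
n(R) = 33600 / 240.50 = 139.7 mol
n/ν → T: 81.52, G: 126.7, R: 139.7; T is limiting.
R consumed = (1/1) × 81.52 = 81.52 mol
R remaining = 139.7 − 81.52 = 58.18 mol
mass = 58.18 × 240.50 = 13990 g

14000 g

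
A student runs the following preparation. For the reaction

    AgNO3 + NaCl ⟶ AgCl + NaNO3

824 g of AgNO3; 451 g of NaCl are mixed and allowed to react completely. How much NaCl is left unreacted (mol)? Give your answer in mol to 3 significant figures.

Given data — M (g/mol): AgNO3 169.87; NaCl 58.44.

n(AgNO3) = 824.0 / 169.87 = 4.851 mol
n(NaCl) = 451.0 / 58.44 = 7.717 mol
n/ν for AgNO3 = 4.851/1 = 4.851
n/ν for NaCl = 7.717/1 = 7.717
Smallest n/ν is AgNO3 → limiting reagent.
NaCl consumed = (1/1) × 4.851 = 4.851 mol
NaCl remaining = 7.717 − 4.851 = 2.866 mol

2.87 mol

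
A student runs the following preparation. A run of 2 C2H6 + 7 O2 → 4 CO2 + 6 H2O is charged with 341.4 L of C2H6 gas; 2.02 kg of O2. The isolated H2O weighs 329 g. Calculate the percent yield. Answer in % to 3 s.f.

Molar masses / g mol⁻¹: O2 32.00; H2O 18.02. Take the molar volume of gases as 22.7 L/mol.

n(C2H6) = 341.4 / 22.7 = 15.04 mol
n(O2) = 2.020×1000 / 32.00 = 63.13 mol
n/ν for C2H6 = 15.04/2 = 7.520
n/ν for O2 = 63.13/7 = 9.019
Smallest n/ν is C2H6 → limiting reagent.
theoretical n(H2O) = (6/2) × 15.04 = 45.12 mol → 813.1 g
% yield = 329 / 813.1 × 100 = 40.46 %

40.5 %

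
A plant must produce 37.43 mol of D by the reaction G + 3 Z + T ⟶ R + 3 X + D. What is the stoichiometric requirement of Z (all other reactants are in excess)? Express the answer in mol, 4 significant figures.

112.3 mol

n(D) = 37.43 mol
n(Z) = (3/1) × 37.43 = 112.3 mol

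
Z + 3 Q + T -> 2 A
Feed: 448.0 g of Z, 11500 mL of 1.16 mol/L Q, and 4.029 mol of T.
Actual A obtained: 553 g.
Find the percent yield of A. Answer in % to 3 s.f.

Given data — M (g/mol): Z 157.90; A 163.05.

59.8 %

n(Z) = 448.0 / 157.90 = 2.837 mol
n(Q) = 1.16 × 11500/1000 = 13.34 mol
n(T) = 4.029 mol
n/ν → Z: 2.837, Q: 4.447, T: 4.029; Z is limiting.
theoretical n(A) = (2/1) × 2.837 = 5.674 mol → 925.1 g
% yield = 553 / 925.1 × 100 = 59.78 %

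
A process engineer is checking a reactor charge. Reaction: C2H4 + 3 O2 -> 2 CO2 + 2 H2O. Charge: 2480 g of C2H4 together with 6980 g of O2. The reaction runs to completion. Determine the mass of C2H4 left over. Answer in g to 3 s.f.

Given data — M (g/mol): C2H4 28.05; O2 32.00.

n(C2H4) = 2480 / 28.05 = 88.41 mol
n(O2) = 6980 / 32.00 = 218.1 mol
n/ν for C2H4 = 88.41/1 = 88.41
n/ν for O2 = 218.1/3 = 72.70
Smallest n/ν is O2 → limiting reagent.
C2H4 consumed = (1/3) × 218.1 = 72.70 mol
C2H4 remaining = 88.41 − 72.70 = 15.71 mol
mass = 15.71 × 28.05 = 440.7 g

441 g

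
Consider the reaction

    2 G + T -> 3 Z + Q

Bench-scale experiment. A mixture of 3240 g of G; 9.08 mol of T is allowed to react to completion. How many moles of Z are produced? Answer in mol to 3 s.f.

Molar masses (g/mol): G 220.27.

n(G) = 3240 / 220.27 = 14.71 mol
n(T) = 9.080 mol
n/ν for G = 14.71/2 = 7.355
n/ν for T = 9.080/1 = 9.080
Smallest n/ν is G → limiting reagent.
n(Z) = (3/2) × 14.71 = 22.07 mol

22.1 mol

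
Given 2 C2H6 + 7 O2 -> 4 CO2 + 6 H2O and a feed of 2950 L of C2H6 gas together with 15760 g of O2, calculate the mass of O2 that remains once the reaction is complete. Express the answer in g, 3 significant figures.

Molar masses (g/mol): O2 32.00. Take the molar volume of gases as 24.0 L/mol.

1990 g

n(C2H6) = 2950 / 24.0 = 122.9 mol
n(O2) = 15760 / 32.00 = 492.5 mol
n/ν → C2H6: 61.45, O2: 70.36; C2H6 is limiting.
O2 consumed = (7/2) × 122.9 = 430.2 mol
O2 remaining = 492.5 − 430.2 = 62.30 mol
mass = 62.30 × 32.00 = 1994 g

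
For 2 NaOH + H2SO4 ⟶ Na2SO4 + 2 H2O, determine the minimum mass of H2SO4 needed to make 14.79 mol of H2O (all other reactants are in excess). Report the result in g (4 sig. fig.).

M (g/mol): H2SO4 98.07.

n(H2O) = 14.79 mol
n(H2SO4) = (1/2) × 14.79 = 7.395 mol
mass = 7.395 × 98.07 = 725.2 g

725.2 g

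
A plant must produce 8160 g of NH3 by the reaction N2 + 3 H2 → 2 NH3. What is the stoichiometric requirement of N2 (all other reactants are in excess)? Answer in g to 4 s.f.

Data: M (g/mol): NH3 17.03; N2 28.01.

6711 g

n(NH3) = 8160 / 17.03 = 479.2 mol
n(N2) = (1/2) × 479.2 = 239.6 mol
mass = 239.6 × 28.01 = 6711 g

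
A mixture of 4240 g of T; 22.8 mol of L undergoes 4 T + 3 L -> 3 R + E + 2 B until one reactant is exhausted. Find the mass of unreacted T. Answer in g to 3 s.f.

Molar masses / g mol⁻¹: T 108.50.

n(T) = 4240 / 108.50 = 39.08 mol
n(L) = 22.80 mol
n/ν for T = 39.08/4 = 9.770
n/ν for L = 22.80/3 = 7.600
Smallest n/ν is L → limiting reagent.
T consumed = (4/3) × 22.80 = 30.40 mol
T remaining = 39.08 − 30.40 = 8.680 mol
mass = 8.680 × 108.50 = 941.8 g

942 g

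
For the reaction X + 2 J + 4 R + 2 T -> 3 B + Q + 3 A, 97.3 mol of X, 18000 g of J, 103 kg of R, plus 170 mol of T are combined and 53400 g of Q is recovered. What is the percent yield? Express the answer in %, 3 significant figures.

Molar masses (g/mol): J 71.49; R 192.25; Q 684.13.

n(X) = 97.30 mol
n(J) = 18000 / 71.49 = 251.8 mol
n(R) = 103.0×1000 / 192.25 = 535.8 mol
n(T) = 170.0 mol
n/ν → X: 97.30, J: 125.9, R: 134.0, T: 85.00; T is limiting.
theoretical n(Q) = (1/2) × 170.0 = 85.00 mol → 58150 g
% yield = 53400 / 58150 × 100 = 91.83 %

91.8 %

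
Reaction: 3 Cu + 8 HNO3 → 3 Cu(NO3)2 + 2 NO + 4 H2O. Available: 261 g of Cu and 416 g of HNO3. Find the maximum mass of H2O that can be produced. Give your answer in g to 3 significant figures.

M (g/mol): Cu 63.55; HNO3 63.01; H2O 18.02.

n(Cu) = 261.0 / 63.55 = 4.107 mol
n(HNO3) = 416.0 / 63.01 = 6.602 mol
n/ν for Cu = 4.107/3 = 1.369
n/ν for HNO3 = 6.602/8 = 0.8253
Smallest n/ν is HNO3 → limiting reagent.
n(H2O) = (4/8) × 6.602 = 3.301 mol
mass = 3.301 × 18.02 = 59.48 g

59.5 g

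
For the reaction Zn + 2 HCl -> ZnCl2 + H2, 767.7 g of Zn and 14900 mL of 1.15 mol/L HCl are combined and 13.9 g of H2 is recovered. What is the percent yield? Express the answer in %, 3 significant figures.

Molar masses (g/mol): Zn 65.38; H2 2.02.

80.3 %

n(Zn) = 767.7 / 65.38 = 11.74 mol
n(HCl) = 1.15 × 14900/1000 = 17.14 mol
n/ν for Zn = 11.74/1 = 11.74
n/ν for HCl = 17.14/2 = 8.570
Smallest n/ν is HCl → limiting reagent.
theoretical n(H2) = (1/2) × 17.14 = 8.570 mol → 17.31 g
% yield = 13.9 / 17.31 × 100 = 80.30 %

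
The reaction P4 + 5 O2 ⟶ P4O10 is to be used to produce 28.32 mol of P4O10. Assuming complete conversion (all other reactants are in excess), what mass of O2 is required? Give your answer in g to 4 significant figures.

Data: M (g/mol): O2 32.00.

4531 g

n(P4O10) = 28.32 mol
n(O2) = (5/1) × 28.32 = 141.6 mol
mass = 141.6 × 32.00 = 4531 g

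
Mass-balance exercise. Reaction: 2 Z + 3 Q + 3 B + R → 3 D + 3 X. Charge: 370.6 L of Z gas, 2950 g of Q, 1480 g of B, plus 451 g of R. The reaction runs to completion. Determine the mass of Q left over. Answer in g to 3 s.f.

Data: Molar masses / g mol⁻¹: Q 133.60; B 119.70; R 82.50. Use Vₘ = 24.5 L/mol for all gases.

n(Z) = 370.6 / 24.5 = 15.13 mol
n(Q) = 2950 / 133.60 = 22.08 mol
n(B) = 1480 / 119.70 = 12.36 mol
n(R) = 451.0 / 82.50 = 5.467 mol
n/ν for Z = 15.13/2 = 7.565
n/ν for Q = 22.08/3 = 7.360
n/ν for B = 12.36/3 = 4.120
n/ν for R = 5.467/1 = 5.467
Smallest n/ν is B → limiting reagent.
Q consumed = (3/3) × 12.36 = 12.36 mol
Q remaining = 22.08 − 12.36 = 9.720 mol
mass = 9.720 × 133.60 = 1299 g

1300 g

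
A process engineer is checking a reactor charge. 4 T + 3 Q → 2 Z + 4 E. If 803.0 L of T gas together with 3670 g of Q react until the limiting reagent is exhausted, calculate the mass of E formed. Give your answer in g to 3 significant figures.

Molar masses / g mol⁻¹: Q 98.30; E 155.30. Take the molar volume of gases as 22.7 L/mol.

5490 g

n(T) = 803.0 / 22.7 = 35.37 mol
n(Q) = 3670 / 98.30 = 37.33 mol
n/ν for T = 35.37/4 = 8.843
n/ν for Q = 37.33/3 = 12.44
Smallest n/ν is T → limiting reagent.
n(E) = (4/4) × 35.37 = 35.37 mol
mass = 35.37 × 155.30 = 5493 g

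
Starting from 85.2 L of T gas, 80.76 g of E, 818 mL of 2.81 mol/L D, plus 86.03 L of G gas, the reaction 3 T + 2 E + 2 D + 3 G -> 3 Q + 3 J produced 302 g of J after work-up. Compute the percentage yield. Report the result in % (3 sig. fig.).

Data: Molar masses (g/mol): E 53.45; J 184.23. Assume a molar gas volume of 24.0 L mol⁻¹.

n(T) = 85.20 / 24.0 = 3.550 mol
n(E) = 80.76 / 53.45 = 1.511 mol
n(D) = 2.81 × 818.0/1000 = 2.299 mol
n(G) = 86.03 / 24.0 = 3.585 mol
n/ν for T = 3.550/3 = 1.183
n/ν for E = 1.511/2 = 0.7555
n/ν for D = 2.299/2 = 1.150
n/ν for G = 3.585/3 = 1.195
Smallest n/ν is E → limiting reagent.
theoretical n(J) = (3/2) × 1.511 = 2.267 mol → 417.6 g
% yield = 302 / 417.6 × 100 = 72.32 %

72.3 %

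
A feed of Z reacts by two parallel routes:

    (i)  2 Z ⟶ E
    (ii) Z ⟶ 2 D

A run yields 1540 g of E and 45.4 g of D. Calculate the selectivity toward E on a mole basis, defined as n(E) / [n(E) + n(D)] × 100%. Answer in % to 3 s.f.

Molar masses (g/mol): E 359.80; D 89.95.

n(E) = 1540 / 359.80 = 4.280 mol
n(D) = 45.4 / 89.95 = 0.5047 mol
selectivity = 4.280/(4.280+0.5047) × 100 = 89.45 %

89.5 %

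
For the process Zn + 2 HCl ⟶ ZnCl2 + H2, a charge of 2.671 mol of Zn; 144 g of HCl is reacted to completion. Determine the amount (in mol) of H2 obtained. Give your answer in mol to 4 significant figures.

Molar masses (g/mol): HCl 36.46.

1.975 mol

n(Zn) = 2.671 mol
n(HCl) = 144.0 / 36.46 = 3.950 mol
n/ν for Zn = 2.671/1 = 2.671
n/ν for HCl = 3.950/2 = 1.975
Smallest n/ν is HCl → limiting reagent.
n(H2) = (1/2) × 3.950 = 1.975 mol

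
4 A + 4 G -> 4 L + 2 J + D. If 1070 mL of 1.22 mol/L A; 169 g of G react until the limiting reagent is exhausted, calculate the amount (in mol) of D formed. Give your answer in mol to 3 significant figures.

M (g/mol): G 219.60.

n(A) = 1.22 × 1070/1000 = 1.305 mol
n(G) = 169.0 / 219.60 = 0.7696 mol
n/ν for A = 1.305/4 = 0.3263
n/ν for G = 0.7696/4 = 0.1924
Smallest n/ν is G → limiting reagent.
n(D) = (1/4) × 0.7696 = 0.1924 mol

0.192 mol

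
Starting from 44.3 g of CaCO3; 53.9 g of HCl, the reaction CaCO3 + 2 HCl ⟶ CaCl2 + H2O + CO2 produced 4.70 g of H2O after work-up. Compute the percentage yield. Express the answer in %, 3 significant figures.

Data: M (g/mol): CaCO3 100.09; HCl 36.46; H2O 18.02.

58.9 %

n(CaCO3) = 44.30 / 100.09 = 0.4426 mol
n(HCl) = 53.90 / 36.46 = 1.478 mol
n/ν for CaCO3 = 0.4426/1 = 0.4426
n/ν for HCl = 1.478/2 = 0.7390
Smallest n/ν is CaCO3 → limiting reagent.
theoretical n(H2O) = (1/1) × 0.4426 = 0.4426 mol → 7.976 g
% yield = 4.70 / 7.976 × 100 = 58.93 %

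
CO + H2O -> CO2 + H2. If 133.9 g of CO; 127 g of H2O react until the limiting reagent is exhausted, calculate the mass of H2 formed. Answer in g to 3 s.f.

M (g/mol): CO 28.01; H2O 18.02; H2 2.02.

9.66 g

n(CO) = 133.9 / 28.01 = 4.780 mol
n(H2O) = 127.0 / 18.02 = 7.048 mol
n/ν → CO: 4.780, H2O: 7.048; CO is limiting.
n(H2) = (1/1) × 4.780 = 4.780 mol
mass = 4.780 × 2.02 = 9.656 g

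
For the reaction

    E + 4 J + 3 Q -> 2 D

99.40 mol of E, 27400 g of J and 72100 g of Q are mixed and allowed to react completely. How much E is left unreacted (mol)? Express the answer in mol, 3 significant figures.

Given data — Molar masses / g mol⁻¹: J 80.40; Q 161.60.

14.2 mol

n(E) = 99.40 mol
n(J) = 27400 / 80.40 = 340.8 mol
n(Q) = 72100 / 161.60 = 446.2 mol
n/ν → E: 99.40, J: 85.20, Q: 148.7; J is limiting.
E consumed = (1/4) × 340.8 = 85.20 mol
E remaining = 99.40 − 85.20 = 14.20 mol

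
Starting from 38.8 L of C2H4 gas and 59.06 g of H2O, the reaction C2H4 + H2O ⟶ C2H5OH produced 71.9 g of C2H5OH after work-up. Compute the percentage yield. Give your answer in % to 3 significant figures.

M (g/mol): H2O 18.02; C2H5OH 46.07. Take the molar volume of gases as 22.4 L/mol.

n(C2H4) = 38.80 / 22.4 = 1.732 mol
n(H2O) = 59.06 / 18.02 = 3.277 mol
n/ν for C2H4 = 1.732/1 = 1.732
n/ν for H2O = 3.277/1 = 3.277
Smallest n/ν is C2H4 → limiting reagent.
theoretical n(C2H5OH) = (1/1) × 1.732 = 1.732 mol → 79.79 g
% yield = 71.9 / 79.79 × 100 = 90.11 %

90.1 %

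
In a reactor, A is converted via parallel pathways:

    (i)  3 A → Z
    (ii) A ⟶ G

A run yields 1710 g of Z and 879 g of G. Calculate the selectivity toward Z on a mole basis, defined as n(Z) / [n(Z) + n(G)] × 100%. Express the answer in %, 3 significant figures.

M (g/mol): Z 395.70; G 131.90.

n(Z) = 1710 / 395.70 = 4.321 mol
n(G) = 879 / 131.90 = 6.664 mol
selectivity = 4.321/(4.321+6.664) × 100 = 39.34 %

39.3 %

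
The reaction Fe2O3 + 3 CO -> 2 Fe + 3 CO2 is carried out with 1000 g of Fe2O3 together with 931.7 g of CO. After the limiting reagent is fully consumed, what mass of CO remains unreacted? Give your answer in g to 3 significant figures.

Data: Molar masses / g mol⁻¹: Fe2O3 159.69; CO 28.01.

n(Fe2O3) = 1000 / 159.69 = 6.262 mol
n(CO) = 931.7 / 28.01 = 33.26 mol
n/ν for Fe2O3 = 6.262/1 = 6.262
n/ν for CO = 33.26/3 = 11.09
Smallest n/ν is Fe2O3 → limiting reagent.
CO consumed = (3/1) × 6.262 = 18.79 mol
CO remaining = 33.26 − 18.79 = 14.47 mol
mass = 14.47 × 28.01 = 405.3 g

405 g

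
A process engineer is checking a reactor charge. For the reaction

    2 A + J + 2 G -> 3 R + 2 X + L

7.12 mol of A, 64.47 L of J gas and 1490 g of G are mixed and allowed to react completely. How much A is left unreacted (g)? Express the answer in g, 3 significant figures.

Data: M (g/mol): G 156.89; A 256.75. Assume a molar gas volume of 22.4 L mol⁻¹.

350 g

n(A) = 7.120 mol
n(J) = 64.47 / 22.4 = 2.878 mol
n(G) = 1490 / 156.89 = 9.497 mol
n/ν for A = 7.120/2 = 3.560
n/ν for J = 2.878/1 = 2.878
n/ν for G = 9.497/2 = 4.749
Smallest n/ν is J → limiting reagent.
A consumed = (2/1) × 2.878 = 5.756 mol
A remaining = 7.120 − 5.756 = 1.364 mol
mass = 1.364 × 256.75 = 350.2 g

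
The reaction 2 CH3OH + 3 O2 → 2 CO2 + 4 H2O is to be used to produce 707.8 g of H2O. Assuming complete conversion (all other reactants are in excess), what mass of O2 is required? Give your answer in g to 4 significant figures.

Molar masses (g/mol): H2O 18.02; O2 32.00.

n(H2O) = 707.8 / 18.02 = 39.28 mol
n(O2) = (3/4) × 39.28 = 29.46 mol
mass = 29.46 × 32.00 = 942.7 g

942.7 g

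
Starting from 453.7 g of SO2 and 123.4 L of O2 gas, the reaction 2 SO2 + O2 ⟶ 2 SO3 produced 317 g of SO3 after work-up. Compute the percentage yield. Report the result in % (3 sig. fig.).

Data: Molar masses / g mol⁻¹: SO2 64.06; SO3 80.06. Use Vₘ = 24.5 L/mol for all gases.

55.9 %

n(SO2) = 453.7 / 64.06 = 7.082 mol
n(O2) = 123.4 / 24.5 = 5.037 mol
n/ν for SO2 = 7.082/2 = 3.541
n/ν for O2 = 5.037/1 = 5.037
Smallest n/ν is SO2 → limiting reagent.
theoretical n(SO3) = (2/2) × 7.082 = 7.082 mol → 567.0 g
% yield = 317 / 567.0 × 100 = 55.91 %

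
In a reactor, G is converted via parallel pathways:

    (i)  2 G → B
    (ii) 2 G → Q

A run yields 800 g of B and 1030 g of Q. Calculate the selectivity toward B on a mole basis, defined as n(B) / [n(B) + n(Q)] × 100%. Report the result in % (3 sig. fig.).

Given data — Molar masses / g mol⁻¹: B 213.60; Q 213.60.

n(B) = 800 / 213.60 = 3.745 mol
n(Q) = 1030 / 213.60 = 4.822 mol
selectivity = 3.745/(3.745+4.822) × 100 = 43.71 %

43.7 %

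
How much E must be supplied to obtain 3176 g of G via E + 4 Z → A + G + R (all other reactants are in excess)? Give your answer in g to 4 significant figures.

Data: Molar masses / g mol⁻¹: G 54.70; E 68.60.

n(G) = 3176 / 54.70 = 58.06 mol
n(E) = (1/1) × 58.06 = 58.06 mol
mass = 58.06 × 68.60 = 3983 g

3983 g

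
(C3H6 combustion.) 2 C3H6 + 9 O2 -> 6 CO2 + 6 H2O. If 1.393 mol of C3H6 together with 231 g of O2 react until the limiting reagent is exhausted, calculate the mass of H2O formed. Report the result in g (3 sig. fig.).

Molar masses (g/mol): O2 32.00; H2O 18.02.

n(C3H6) = 1.393 mol
n(O2) = 231.0 / 32.00 = 7.219 mol
n/ν for C3H6 = 1.393/2 = 0.6965
n/ν for O2 = 7.219/9 = 0.8021
Smallest n/ν is C3H6 → limiting reagent.
n(H2O) = (6/2) × 1.393 = 4.179 mol
mass = 4.179 × 18.02 = 75.31 g

75.3 g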